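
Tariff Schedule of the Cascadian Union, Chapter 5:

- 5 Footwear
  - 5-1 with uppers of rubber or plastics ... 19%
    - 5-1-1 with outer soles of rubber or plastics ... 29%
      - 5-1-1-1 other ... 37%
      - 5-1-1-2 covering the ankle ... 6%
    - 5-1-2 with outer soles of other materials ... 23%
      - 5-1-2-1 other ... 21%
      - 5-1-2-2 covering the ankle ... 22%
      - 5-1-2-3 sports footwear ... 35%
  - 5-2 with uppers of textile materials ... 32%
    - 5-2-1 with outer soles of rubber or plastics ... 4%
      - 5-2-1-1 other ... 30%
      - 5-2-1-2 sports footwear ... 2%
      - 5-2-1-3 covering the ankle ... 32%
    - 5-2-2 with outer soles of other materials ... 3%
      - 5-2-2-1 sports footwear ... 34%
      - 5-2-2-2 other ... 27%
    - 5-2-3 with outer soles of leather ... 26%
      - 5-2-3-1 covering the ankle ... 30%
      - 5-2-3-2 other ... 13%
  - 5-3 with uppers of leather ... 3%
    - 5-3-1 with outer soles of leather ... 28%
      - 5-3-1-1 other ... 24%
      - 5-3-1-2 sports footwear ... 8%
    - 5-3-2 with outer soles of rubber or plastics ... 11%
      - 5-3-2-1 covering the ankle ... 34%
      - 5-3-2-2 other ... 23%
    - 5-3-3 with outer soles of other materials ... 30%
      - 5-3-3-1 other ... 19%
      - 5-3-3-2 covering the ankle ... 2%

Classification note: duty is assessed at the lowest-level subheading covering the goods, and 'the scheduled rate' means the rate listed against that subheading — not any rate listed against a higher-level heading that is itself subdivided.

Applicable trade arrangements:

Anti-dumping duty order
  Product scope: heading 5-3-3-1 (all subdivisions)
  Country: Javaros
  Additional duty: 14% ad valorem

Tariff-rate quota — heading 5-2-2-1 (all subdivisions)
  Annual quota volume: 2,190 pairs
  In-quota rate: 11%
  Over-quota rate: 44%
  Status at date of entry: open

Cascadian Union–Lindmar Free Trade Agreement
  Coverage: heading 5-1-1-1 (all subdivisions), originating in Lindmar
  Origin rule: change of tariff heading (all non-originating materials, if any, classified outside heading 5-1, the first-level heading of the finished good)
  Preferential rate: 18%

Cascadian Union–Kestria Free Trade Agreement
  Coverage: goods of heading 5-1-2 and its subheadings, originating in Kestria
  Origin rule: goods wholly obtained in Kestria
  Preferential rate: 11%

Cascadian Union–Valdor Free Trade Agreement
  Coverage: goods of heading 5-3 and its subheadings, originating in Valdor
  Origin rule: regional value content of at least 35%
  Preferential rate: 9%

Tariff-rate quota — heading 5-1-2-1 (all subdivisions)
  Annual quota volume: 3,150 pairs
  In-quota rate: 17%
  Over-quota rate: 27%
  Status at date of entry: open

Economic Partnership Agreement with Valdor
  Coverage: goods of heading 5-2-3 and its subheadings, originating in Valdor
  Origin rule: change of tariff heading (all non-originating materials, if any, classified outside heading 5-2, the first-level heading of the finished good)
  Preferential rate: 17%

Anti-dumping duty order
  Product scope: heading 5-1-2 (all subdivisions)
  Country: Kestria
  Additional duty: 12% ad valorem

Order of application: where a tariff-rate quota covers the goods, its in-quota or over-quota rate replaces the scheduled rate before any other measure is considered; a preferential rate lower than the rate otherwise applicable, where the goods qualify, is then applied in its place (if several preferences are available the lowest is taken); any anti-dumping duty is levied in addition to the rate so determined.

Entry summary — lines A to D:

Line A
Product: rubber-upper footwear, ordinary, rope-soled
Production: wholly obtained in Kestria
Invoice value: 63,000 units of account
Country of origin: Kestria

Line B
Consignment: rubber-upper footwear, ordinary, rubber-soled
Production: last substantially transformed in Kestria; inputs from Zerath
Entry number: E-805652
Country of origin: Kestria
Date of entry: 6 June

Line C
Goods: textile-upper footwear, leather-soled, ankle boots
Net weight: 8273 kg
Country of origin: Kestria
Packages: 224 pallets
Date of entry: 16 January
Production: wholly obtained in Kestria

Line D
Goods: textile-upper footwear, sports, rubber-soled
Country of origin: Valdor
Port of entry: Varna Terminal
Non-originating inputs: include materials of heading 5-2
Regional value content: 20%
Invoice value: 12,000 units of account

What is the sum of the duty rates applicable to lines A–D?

92%

Line A: rubber-upper → 5-1; rope-soled → 5-1-2; ordinary → 5-1-2-1. Scheduled 21%. quota on 5-1-2-1 open → in-quota 17%; Kestria agreement on 5-1-2: wholly obtained → 11% available; preferential 11%; anti-dumping (Kestria, 5-1-2): +12%; total 11% + 12% = 23%. → 23%.
Line B: rubber-upper → 5-1; rubber-soled → 5-1-1; ordinary → 5-1-1-1. Scheduled 37%. Kestria agreement on 5-1-2: 5-1-1-1 not covered. → 37%.
Line C: textile-upper → 5-2; leather-soled → 5-2-3; ankle boots → 5-2-3-1. Scheduled 30%. Kestria agreement on 5-1-2: 5-2-3-1 not covered. → 30%.
Line D: textile-upper → 5-2; rubber-soled → 5-2-1; sports → 5-2-1-2. Scheduled 2%. Valdor agreement on 5-3: 5-2-1-2 not covered; Valdor agreement on 5-2-3: 5-2-1-2 not covered. → 2%.
Sum: 23% + 37% + 30% + 2% = 92%.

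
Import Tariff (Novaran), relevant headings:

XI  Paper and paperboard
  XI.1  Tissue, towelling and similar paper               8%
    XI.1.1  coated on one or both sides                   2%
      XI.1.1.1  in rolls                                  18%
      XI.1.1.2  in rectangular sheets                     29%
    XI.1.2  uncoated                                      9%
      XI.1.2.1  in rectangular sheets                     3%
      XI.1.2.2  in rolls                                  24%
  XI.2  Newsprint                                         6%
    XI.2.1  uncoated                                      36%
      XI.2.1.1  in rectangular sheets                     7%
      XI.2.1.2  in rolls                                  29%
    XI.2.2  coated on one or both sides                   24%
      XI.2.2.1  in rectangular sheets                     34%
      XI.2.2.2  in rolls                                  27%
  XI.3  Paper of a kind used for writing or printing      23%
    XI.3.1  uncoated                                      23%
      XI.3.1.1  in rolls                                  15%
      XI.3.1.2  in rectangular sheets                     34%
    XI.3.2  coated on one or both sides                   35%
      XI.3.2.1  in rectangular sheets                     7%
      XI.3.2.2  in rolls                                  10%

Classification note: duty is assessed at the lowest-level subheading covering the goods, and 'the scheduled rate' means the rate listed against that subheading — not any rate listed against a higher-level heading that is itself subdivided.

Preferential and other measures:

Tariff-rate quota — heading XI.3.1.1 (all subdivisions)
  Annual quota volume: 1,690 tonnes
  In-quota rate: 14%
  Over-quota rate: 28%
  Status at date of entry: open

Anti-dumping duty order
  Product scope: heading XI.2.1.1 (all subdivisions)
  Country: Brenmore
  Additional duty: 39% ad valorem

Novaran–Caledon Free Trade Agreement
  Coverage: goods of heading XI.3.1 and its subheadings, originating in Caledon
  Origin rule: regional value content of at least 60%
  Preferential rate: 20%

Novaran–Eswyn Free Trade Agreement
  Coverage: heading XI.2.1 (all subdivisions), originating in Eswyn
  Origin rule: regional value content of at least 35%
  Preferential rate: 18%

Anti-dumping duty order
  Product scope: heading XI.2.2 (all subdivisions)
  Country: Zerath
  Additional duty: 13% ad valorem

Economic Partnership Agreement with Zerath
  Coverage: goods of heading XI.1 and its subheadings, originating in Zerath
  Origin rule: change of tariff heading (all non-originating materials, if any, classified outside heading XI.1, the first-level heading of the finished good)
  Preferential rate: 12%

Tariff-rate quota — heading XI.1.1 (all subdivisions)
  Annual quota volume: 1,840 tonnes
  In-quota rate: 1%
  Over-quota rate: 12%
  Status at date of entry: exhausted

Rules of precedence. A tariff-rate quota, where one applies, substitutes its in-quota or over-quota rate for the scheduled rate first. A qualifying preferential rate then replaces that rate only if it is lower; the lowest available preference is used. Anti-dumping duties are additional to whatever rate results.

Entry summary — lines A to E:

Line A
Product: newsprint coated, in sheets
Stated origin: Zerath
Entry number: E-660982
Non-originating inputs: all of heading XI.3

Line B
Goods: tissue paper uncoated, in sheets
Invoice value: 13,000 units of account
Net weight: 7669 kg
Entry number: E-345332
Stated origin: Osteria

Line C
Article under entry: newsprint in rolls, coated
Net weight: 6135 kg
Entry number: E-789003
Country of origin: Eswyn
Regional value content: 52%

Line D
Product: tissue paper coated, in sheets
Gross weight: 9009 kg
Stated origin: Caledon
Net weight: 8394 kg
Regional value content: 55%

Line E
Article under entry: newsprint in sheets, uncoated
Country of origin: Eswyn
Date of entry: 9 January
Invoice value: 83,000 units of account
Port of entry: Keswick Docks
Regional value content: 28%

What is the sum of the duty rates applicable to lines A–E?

96%

Line A: newsprint → XI.2; coated → XI.2.2; in sheets → XI.2.2.1. Scheduled 34%. Zerath agreement on XI.1: XI.2.2.1 not covered; anti-dumping (Zerath, XI.2.2): +13%; total 34% + 13% = 47%. → 47%.
Line B: tissue paper → XI.1; uncoated → XI.1.2; in sheets → XI.1.2.1. Scheduled 3%. No special measure applies. → 3%.
Line C: newsprint → XI.2; coated → XI.2.2; in rolls → XI.2.2.2. Scheduled 27%. Eswyn agreement on XI.2.1: XI.2.2.2 not covered. → 27%.
Line D: tissue paper → XI.1; coated → XI.1.1; in sheets → XI.1.1.2. Scheduled 29%. quota on XI.1.1 exhausted → over-quota 12%; Caledon agreement on XI.3.1: XI.1.1.2 not covered. → 12%.
Line E: newsprint → XI.2; uncoated → XI.2.1; in sheets → XI.2.1.1. Scheduled 7%. Eswyn agreement on XI.2.1: RVC < 35%. → 7%.
Sum: 47% + 3% + 27% + 12% + 7% = 96%.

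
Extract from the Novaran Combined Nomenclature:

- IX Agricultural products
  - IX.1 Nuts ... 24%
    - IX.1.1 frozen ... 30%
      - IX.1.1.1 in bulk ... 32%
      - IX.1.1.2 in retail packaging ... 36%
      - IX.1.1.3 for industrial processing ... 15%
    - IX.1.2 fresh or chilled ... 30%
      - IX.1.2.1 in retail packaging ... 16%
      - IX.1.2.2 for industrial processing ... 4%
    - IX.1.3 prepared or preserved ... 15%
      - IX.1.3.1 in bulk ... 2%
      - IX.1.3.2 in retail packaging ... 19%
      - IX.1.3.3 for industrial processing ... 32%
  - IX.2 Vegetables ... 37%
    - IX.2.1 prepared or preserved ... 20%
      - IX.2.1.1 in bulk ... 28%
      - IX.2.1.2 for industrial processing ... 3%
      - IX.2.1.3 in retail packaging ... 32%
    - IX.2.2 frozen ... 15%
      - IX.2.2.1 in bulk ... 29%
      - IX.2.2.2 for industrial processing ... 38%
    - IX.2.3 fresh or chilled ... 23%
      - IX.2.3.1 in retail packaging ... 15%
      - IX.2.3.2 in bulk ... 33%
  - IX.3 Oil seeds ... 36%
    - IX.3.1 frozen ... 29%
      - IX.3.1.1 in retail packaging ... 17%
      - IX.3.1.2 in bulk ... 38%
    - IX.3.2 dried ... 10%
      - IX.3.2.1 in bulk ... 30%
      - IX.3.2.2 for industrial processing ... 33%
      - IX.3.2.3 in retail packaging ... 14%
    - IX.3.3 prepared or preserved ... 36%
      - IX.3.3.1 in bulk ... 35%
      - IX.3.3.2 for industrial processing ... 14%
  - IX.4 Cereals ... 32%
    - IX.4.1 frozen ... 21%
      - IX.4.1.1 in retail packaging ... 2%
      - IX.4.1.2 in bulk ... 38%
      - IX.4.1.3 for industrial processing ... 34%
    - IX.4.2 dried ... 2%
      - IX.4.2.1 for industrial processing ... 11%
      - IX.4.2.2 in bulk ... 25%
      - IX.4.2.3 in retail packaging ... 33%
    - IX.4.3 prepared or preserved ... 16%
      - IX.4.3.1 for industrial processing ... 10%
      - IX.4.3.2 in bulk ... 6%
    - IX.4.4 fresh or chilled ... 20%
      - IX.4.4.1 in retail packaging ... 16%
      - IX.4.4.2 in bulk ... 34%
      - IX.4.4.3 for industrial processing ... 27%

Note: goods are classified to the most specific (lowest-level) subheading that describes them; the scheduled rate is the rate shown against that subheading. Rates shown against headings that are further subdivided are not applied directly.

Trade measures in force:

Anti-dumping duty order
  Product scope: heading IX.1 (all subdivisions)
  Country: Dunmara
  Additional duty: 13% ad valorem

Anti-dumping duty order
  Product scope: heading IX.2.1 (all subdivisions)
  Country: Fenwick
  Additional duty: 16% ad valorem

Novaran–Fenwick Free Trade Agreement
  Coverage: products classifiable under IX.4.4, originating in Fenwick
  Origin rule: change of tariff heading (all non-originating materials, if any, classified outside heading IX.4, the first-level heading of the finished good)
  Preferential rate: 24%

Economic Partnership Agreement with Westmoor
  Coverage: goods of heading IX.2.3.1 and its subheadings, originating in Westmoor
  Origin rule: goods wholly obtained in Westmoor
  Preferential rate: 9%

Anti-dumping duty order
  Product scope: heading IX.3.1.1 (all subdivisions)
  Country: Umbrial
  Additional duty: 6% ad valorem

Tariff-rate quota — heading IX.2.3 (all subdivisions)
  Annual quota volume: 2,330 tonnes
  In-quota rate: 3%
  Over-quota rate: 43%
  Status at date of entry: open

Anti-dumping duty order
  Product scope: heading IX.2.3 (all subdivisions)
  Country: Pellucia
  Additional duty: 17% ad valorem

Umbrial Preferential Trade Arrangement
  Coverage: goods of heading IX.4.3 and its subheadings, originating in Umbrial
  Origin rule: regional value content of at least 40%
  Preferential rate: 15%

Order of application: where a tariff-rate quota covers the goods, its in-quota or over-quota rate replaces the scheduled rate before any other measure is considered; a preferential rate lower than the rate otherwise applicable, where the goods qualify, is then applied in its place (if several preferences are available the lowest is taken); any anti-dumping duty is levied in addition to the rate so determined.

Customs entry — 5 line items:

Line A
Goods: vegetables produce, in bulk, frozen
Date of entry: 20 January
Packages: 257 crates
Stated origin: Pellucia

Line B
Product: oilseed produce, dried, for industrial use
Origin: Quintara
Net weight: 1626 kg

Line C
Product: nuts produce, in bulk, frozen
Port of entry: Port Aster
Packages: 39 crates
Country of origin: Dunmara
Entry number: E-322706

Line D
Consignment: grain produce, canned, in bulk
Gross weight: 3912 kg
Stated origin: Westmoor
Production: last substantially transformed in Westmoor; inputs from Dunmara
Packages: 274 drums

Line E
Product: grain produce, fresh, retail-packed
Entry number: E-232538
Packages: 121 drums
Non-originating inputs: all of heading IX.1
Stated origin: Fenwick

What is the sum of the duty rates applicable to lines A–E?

Line A: vegetables → IX.2; frozen → IX.2.2; in bulk → IX.2.2.1. Scheduled 29%. No special measure applies. → 29%.
Line B: oilseed → IX.3; dried → IX.3.2; for industrial use → IX.3.2.2. Scheduled 33%. No special measure applies. → 33%.
Line C: nuts → IX.1; frozen → IX.1.1; in bulk → IX.1.1.1. Scheduled 32%. anti-dumping (Dunmara, IX.1): +13%; total 32% + 13% = 45%. → 45%.
Line D: grain → IX.4; canned → IX.4.3; in bulk → IX.4.3.2. Scheduled 6%. Westmoor agreement on IX.2.3.1: IX.4.3.2 not covered. → 6%.
Line E: grain → IX.4; fresh → IX.4.4; retail-packed → IX.4.4.1. Scheduled 16%. Fenwick agreement on IX.4.4: CTH met → 24% available; preference 24% not lower than 16% → no reduction. → 16%.
Sum: 29% + 33% + 45% + 6% + 16% = 129%.

129%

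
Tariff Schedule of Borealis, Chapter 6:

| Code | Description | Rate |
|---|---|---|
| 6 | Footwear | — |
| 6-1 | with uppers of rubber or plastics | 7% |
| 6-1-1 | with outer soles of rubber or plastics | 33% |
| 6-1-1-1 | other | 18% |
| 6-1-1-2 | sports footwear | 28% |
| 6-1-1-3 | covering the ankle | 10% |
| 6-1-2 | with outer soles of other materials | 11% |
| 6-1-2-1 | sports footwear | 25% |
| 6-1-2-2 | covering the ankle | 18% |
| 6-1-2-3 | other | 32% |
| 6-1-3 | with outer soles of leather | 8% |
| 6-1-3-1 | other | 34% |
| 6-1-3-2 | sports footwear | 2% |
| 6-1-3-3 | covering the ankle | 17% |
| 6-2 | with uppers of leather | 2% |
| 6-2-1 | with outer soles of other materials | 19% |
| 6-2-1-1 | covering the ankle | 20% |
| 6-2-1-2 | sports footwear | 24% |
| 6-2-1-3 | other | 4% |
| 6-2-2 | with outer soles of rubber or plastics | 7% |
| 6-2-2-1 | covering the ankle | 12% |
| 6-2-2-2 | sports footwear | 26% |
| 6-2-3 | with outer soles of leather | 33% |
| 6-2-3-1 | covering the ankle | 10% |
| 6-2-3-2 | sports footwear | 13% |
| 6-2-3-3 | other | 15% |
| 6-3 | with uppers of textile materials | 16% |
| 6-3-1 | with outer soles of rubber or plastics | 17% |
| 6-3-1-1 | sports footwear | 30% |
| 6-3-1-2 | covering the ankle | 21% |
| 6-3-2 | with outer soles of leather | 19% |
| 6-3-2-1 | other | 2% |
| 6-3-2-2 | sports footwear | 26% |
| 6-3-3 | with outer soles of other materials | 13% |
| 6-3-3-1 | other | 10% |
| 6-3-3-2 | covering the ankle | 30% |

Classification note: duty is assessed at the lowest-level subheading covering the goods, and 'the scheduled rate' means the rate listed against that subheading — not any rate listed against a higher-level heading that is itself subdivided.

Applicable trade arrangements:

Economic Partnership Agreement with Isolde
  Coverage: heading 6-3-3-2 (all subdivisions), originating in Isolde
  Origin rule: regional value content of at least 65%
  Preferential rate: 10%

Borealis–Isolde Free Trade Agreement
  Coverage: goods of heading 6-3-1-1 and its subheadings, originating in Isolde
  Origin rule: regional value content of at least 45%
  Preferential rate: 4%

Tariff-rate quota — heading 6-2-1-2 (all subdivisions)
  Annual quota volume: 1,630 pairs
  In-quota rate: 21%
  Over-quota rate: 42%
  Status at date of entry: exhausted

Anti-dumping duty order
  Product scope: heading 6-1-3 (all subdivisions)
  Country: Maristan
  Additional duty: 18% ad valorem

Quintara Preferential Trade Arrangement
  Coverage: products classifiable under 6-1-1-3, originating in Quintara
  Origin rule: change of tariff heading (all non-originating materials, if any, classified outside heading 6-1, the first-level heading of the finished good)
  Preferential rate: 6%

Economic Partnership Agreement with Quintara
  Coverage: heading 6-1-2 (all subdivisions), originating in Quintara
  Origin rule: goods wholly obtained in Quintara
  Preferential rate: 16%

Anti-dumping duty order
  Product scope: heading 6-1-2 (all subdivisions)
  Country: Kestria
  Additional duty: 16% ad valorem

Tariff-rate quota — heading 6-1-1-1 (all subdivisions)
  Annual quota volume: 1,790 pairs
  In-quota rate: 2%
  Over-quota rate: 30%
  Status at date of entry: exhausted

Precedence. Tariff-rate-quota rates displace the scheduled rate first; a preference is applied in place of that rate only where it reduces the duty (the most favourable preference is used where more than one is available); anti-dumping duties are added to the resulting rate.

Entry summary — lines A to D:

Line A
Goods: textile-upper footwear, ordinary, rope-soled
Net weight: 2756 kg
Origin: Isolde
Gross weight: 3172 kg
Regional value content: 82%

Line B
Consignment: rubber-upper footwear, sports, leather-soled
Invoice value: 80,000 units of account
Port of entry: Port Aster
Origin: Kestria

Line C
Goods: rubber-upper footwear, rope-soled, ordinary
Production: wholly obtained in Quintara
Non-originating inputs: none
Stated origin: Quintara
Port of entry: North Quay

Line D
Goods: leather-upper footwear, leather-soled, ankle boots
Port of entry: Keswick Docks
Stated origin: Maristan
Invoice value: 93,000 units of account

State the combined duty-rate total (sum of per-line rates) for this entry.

Line A: textile-upper → 6-3; rope-soled → 6-3-3; ordinary → 6-3-3-1. Scheduled 10%. Isolde agreement on 6-3-3-2: 6-3-3-1 not covered; Isolde agreement on 6-3-1-1: 6-3-3-1 not covered. → 10%.
Line B: rubber-upper → 6-1; leather-soled → 6-1-3; sports → 6-1-3-2. Scheduled 2%. No special measure applies. → 2%.
Line C: rubber-upper → 6-1; rope-soled → 6-1-2; ordinary → 6-1-2-3. Scheduled 32%. Quintara agreement on 6-1-1-3: 6-1-2-3 not covered; Quintara agreement on 6-1-2: wholly obtained → 16% available; preferential 16%. → 16%.
Line D: leather-upper → 6-2; leather-soled → 6-2-3; ankle boots → 6-2-3-1. Scheduled 10%. No special measure applies. → 10%.
Sum: 10% + 2% + 16% + 10% = 38%.

38%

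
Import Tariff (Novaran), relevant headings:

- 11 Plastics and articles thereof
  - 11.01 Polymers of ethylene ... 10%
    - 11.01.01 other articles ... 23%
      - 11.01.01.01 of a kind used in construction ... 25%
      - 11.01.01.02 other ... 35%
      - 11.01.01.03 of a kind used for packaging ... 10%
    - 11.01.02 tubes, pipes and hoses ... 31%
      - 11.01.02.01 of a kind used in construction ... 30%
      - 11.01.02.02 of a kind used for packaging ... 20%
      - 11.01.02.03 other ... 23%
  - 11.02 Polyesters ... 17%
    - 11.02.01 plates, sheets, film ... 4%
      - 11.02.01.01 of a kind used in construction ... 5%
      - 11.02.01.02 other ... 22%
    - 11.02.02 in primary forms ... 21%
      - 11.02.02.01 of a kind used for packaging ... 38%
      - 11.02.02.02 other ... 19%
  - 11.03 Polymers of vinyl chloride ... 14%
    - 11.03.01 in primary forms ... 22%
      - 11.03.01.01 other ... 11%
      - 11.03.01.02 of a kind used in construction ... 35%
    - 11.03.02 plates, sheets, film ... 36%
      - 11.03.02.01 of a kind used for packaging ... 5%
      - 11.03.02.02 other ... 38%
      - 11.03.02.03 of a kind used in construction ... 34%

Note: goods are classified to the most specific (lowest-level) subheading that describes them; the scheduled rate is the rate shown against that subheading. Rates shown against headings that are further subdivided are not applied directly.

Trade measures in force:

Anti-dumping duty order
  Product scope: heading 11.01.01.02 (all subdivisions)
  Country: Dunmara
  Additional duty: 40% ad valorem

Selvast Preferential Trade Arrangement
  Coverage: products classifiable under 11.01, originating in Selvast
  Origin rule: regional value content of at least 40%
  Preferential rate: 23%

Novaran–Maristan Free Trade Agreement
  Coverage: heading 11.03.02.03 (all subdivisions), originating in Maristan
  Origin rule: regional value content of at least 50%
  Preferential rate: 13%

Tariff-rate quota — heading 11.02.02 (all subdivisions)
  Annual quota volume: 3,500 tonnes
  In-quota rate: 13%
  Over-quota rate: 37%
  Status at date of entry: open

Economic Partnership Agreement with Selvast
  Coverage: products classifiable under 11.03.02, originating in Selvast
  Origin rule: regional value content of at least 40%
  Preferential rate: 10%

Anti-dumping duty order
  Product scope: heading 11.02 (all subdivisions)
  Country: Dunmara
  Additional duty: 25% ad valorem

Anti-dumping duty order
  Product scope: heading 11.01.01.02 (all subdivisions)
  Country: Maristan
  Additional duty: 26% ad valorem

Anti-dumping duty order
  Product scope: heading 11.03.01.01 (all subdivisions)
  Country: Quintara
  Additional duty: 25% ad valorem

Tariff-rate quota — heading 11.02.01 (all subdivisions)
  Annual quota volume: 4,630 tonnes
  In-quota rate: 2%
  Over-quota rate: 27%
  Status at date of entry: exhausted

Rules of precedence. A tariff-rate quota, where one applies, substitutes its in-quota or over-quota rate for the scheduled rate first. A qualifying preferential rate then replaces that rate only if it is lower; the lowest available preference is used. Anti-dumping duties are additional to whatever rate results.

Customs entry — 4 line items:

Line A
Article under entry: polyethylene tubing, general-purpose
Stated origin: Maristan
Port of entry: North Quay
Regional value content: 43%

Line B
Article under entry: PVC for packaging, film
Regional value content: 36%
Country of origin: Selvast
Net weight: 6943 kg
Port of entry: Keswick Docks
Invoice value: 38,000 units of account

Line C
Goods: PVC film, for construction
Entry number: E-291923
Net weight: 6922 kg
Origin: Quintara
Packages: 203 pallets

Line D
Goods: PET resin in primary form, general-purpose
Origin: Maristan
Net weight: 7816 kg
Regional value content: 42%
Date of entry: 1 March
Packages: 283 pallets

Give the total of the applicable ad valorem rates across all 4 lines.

Line A: polyethylene → 11.01; tubing → 11.01.02; general-purpose → 11.01.02.03. Scheduled 23%. Maristan agreement on 11.03.02.03: 11.01.02.03 not covered. → 23%.
Line B: PVC → 11.03; film → 11.03.02; for packaging → 11.03.02.01. Scheduled 5%. Selvast agreement on 11.01: 11.03.02.01 not covered; Selvast agreement on 11.03.02: RVC < 40%. → 5%.
Line C: PVC → 11.03; film → 11.03.02; for construction → 11.03.02.03. Scheduled 34%. No special measure applies. → 34%.
Line D: PET → 11.02; resin in primary form → 11.02.02; general-purpose → 11.02.02.02. Scheduled 19%. quota on 11.02.02 open → in-quota 13%; Maristan agreement on 11.03.02.03: 11.02.02.02 not covered. → 13%.
Sum: 23% + 5% + 34% + 13% = 75%.

75%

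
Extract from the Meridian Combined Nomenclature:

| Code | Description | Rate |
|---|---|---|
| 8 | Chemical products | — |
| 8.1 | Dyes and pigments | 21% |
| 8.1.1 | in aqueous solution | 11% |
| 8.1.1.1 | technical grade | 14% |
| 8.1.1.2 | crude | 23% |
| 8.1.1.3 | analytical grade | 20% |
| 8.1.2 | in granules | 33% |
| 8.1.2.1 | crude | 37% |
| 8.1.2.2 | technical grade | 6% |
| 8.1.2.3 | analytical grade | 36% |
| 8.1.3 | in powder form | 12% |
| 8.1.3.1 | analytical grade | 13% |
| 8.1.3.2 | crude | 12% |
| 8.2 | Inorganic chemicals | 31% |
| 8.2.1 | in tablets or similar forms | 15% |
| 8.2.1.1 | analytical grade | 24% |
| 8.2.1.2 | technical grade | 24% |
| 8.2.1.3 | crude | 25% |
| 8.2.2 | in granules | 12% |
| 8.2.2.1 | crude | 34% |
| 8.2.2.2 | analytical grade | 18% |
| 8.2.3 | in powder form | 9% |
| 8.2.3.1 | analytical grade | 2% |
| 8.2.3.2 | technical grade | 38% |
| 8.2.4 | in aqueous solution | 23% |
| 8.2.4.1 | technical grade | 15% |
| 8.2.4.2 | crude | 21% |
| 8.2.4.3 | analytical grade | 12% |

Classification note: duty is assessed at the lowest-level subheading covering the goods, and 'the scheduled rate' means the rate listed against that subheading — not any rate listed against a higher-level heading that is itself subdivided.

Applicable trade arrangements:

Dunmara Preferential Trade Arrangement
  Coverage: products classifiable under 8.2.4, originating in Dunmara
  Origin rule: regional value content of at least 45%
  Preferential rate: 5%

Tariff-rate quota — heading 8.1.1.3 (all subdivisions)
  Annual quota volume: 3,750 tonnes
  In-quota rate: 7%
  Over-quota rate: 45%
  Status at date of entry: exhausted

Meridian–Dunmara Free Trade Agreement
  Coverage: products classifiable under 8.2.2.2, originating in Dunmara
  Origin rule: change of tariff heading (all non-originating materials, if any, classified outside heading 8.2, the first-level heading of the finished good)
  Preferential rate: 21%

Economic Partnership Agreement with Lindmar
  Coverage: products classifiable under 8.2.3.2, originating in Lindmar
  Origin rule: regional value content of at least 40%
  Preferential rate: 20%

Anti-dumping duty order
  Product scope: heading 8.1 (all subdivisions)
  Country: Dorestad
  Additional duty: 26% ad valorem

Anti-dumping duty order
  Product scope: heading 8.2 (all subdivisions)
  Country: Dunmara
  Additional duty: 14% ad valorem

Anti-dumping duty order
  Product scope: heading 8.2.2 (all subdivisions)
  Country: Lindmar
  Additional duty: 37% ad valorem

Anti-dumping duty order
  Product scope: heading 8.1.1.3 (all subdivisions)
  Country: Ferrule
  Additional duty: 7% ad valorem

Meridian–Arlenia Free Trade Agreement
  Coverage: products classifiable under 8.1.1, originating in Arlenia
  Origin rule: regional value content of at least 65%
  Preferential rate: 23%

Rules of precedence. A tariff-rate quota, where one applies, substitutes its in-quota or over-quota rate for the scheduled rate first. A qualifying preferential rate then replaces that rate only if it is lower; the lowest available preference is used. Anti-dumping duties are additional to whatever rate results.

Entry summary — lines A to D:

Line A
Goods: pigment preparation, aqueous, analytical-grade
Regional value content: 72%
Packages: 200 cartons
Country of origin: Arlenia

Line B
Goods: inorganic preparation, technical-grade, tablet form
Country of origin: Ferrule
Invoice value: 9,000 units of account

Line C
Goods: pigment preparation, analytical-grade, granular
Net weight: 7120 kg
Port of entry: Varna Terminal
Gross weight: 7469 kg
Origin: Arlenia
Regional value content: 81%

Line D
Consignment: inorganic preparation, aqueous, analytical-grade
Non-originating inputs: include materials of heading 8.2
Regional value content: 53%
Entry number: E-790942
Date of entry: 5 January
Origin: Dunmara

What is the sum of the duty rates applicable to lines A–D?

Line A: pigment → 8.1; aqueous → 8.1.1; analytical-grade → 8.1.1.3. Scheduled 20%. quota on 8.1.1.3 exhausted → over-quota 45%; Arlenia agreement on 8.1.1: RVC ≥ 65% → 23% available; preferential 23%. → 23%.
Line B: inorganic → 8.2; tablet form → 8.2.1; technical-grade → 8.2.1.2. Scheduled 24%. No special measure applies. → 24%.
Line C: pigment → 8.1; granular → 8.1.2; analytical-grade → 8.1.2.3. Scheduled 36%. Arlenia agreement on 8.1.1: 8.1.2.3 not covered. → 36%.
Line D: inorganic → 8.2; aqueous → 8.2.4; analytical-grade → 8.2.4.3. Scheduled 12%. Dunmara agreement on 8.2.4: RVC ≥ 45% → 5% available; Dunmara agreement on 8.2.2.2: 8.2.4.3 not covered; preferential 5%; anti-dumping (Dunmara, 8.2): +14%; total 5% + 14% = 19%. → 19%.
Sum: 23% + 24% + 36% + 19% = 102%.

102%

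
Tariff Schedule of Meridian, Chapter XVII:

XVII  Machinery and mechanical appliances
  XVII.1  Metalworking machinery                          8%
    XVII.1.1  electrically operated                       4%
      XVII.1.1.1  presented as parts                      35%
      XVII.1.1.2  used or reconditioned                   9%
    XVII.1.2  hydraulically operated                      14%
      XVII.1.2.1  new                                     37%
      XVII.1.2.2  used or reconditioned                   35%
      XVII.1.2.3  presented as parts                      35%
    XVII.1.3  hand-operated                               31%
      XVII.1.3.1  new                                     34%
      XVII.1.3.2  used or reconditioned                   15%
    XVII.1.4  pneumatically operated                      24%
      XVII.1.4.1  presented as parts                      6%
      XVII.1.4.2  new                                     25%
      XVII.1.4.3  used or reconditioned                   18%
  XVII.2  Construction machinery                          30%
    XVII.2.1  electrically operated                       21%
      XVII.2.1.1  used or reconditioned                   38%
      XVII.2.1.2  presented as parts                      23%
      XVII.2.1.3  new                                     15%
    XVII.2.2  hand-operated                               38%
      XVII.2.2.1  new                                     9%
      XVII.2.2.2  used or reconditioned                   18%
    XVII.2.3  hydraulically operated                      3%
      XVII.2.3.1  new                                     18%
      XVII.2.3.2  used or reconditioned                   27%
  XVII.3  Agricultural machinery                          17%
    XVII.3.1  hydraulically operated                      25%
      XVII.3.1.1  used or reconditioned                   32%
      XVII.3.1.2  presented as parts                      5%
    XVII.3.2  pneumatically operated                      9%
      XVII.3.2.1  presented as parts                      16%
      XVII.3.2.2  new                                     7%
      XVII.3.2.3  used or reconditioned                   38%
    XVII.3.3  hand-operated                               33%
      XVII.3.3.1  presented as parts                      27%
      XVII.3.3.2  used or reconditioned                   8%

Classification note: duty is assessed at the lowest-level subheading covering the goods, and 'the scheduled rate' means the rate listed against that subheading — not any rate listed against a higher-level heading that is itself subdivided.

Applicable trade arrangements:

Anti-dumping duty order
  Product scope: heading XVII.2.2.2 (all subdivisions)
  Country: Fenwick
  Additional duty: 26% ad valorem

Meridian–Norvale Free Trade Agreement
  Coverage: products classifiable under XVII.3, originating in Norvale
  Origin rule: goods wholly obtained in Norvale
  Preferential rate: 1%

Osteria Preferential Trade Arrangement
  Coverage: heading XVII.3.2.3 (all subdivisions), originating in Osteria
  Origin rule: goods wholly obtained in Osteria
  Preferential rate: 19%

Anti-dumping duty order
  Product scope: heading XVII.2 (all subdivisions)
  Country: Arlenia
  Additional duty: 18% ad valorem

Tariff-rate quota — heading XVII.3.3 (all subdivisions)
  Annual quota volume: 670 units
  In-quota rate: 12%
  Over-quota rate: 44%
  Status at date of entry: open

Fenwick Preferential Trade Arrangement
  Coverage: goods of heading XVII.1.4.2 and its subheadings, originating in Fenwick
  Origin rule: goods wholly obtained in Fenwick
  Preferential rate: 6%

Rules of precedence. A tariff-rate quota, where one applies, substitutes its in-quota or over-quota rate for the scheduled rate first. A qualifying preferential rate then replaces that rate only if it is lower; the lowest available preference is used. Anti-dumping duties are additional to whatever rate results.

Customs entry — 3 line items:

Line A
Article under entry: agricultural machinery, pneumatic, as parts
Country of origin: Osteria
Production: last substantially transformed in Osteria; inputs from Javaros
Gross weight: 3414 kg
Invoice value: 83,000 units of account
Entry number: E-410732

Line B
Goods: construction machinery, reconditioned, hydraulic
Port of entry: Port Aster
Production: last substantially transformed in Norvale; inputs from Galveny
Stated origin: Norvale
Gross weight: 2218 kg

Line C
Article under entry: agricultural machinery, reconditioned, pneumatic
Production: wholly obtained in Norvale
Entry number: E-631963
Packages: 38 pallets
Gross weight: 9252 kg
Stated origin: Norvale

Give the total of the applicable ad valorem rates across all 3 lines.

Line A: agricultural → XVII.3; pneumatic → XVII.3.2; as parts → XVII.3.2.1. Scheduled 16%. Osteria agreement on XVII.3.2.3: XVII.3.2.1 not covered. → 16%.
Line B: construction → XVII.2; hydraulic → XVII.2.3; reconditioned → XVII.2.3.2. Scheduled 27%. Norvale agreement on XVII.3: XVII.2.3.2 not covered. → 27%.
Line C: agricultural → XVII.3; pneumatic → XVII.3.2; reconditioned → XVII.3.2.3. Scheduled 38%. Norvale agreement on XVII.3: wholly obtained → 1% available; preferential 1%. → 1%.
Sum: 16% + 27% + 1% = 44%.

44%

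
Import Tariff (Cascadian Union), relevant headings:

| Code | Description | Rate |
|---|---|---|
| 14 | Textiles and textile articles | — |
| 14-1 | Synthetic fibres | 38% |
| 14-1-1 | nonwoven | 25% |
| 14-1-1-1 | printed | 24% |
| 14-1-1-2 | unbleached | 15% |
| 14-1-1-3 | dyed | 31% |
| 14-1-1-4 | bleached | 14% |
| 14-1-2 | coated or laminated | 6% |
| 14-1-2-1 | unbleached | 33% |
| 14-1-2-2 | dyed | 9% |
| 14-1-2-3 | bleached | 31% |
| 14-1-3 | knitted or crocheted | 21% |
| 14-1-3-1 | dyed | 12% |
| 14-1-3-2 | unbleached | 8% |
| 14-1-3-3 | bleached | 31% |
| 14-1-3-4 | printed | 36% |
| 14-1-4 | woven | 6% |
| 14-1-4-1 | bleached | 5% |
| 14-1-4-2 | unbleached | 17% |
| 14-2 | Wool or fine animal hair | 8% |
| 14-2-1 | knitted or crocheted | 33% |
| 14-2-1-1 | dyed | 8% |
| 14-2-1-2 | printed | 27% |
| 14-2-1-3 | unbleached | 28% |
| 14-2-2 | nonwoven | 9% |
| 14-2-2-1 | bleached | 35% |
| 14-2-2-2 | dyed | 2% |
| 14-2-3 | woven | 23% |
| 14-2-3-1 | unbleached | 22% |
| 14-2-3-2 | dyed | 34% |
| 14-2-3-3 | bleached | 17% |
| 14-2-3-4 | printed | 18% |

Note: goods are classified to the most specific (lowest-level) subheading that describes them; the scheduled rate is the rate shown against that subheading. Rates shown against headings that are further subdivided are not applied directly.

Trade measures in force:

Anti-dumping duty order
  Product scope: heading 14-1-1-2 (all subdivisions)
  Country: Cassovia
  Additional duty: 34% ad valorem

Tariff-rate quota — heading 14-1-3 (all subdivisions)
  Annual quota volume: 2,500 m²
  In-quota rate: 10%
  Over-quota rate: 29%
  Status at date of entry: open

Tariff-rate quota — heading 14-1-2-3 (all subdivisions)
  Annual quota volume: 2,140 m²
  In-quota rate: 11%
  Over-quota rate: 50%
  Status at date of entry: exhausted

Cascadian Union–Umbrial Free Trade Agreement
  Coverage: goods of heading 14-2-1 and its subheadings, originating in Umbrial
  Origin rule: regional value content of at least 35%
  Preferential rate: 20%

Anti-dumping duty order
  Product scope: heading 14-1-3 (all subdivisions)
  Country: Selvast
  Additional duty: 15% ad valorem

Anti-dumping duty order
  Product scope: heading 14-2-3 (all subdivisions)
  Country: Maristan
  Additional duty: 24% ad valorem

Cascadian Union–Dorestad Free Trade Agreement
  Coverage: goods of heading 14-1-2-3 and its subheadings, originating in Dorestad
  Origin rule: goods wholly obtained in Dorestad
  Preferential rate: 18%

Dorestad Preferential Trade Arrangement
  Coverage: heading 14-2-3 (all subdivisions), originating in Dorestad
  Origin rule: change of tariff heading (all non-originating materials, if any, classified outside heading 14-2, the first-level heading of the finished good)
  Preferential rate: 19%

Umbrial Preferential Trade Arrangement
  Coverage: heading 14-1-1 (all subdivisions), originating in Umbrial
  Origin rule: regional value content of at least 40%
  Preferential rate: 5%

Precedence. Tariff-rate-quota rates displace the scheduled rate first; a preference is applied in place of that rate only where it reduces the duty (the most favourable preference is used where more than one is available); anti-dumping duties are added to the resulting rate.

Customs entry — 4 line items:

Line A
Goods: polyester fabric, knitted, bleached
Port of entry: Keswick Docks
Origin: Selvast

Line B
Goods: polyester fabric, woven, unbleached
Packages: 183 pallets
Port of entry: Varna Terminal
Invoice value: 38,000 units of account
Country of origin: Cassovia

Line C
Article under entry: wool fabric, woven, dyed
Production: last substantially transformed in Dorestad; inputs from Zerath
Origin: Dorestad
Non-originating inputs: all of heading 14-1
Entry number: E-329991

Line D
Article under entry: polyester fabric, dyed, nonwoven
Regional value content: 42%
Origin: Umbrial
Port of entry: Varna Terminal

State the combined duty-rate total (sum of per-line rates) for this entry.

Line A: polyester → 14-1; knitted → 14-1-3; bleached → 14-1-3-3. Scheduled 31%. quota on 14-1-3 open → in-quota 10%; anti-dumping (Selvast, 14-1-3): +15%; total 10% + 15% = 25%. → 25%.
Line B: polyester → 14-1; woven → 14-1-4; unbleached → 14-1-4-2. Scheduled 17%. No special measure applies. → 17%.
Line C: wool → 14-2; woven → 14-2-3; dyed → 14-2-3-2. Scheduled 34%. Dorestad agreement on 14-1-2-3: 14-2-3-2 not covered; Dorestad agreement on 14-2-3: CTH met → 19% available; preferential 19%. → 19%.
Line D: polyester → 14-1; nonwoven → 14-1-1; dyed → 14-1-1-3. Scheduled 31%. Umbrial agreement on 14-2-1: 14-1-1-3 not covered; Umbrial agreement on 14-1-1: RVC ≥ 40% → 5% available; preferential 5%. → 5%.
Sum: 25% + 17% + 19% + 5% = 66%.

66%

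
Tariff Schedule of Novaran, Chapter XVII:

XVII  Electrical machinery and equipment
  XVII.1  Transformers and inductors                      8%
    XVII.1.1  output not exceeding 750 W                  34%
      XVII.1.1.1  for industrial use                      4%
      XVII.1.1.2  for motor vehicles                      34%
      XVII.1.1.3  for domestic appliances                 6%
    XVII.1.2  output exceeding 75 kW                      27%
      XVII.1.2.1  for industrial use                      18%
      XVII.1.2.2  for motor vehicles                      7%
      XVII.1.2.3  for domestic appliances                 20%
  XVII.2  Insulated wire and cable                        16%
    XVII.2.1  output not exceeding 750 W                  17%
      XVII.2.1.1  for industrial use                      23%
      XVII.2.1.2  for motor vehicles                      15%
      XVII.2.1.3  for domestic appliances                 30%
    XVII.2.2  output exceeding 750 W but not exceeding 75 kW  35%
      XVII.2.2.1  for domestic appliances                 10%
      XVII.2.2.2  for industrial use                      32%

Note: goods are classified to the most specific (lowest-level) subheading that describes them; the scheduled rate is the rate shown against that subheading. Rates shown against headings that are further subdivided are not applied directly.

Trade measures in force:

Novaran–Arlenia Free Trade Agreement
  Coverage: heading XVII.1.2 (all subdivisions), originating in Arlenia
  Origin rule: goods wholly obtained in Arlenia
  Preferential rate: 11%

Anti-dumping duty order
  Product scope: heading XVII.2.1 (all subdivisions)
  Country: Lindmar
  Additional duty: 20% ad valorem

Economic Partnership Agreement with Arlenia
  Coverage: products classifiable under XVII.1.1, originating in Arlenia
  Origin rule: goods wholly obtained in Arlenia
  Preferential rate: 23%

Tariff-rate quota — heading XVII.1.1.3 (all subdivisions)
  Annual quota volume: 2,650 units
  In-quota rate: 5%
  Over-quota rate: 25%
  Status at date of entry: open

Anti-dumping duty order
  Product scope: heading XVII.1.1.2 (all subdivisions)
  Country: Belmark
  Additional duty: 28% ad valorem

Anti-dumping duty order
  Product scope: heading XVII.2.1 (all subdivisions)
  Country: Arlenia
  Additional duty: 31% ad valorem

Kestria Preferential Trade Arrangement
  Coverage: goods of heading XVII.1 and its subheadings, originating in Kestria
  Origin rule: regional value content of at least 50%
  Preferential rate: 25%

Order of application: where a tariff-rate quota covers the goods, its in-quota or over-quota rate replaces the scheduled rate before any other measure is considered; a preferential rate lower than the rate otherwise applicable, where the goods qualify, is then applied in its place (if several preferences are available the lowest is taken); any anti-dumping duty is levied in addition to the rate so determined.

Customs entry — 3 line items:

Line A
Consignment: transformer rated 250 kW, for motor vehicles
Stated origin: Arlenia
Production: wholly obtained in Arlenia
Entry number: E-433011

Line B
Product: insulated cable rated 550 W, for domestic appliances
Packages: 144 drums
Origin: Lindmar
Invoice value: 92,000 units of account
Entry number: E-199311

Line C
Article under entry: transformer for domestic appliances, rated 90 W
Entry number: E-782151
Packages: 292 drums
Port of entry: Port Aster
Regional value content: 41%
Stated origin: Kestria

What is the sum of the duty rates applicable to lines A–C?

62%

Line A: transformer → XVII.1; rated 250 kW → XVII.1.2; for motor vehicles → XVII.1.2.2. Scheduled 7%. Arlenia agreement on XVII.1.2: wholly obtained → 11% available; Arlenia agreement on XVII.1.1: XVII.1.2.2 not covered; preference 11% not lower than 7% → no reduction. → 7%.
Line B: insulated cable → XVII.2; rated 550 W → XVII.2.1; for domestic appliances → XVII.2.1.3. Scheduled 30%. anti-dumping (Lindmar, XVII.2.1): +20%; total 30% + 20% = 50%. → 50%.
Line C: transformer → XVII.1; rated 90 W → XVII.1.1; for domestic appliances → XVII.1.1.3. Scheduled 6%. quota on XVII.1.1.3 open → in-quota 5%; Kestria agreement on XVII.1: RVC < 50%. → 5%.
Sum: 7% + 50% + 5% = 62%.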